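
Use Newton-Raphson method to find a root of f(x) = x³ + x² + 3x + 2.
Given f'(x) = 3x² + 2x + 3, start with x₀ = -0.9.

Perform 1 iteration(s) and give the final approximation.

f(x) = x³ + x² + 3x + 2
f'(x) = 3x² + 2x + 3
x₀ = -0.9

Newton-Raphson formula: x_{n+1} = x_n - f(x_n)/f'(x_n)

Iteration 1:
  f(-0.900000) = -0.619000
  f'(-0.900000) = 3.630000
  x_1 = -0.900000 - (-0.619000)/3.630000 = -0.729477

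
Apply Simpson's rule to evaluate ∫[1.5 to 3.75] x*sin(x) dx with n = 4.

f(x) = x*sin(x)
a = 1.5, b = 3.75, n = 4
h = (b - a)/n = 0.562500

Simpson's rule: (h/3)[f(x₀) + 4f(x₁) + 2f(x₂) + ... + f(xₙ)]

x_0 = 1.5000, f(x_0) = 1.496242, coefficient = 1
x_1 = 2.0625, f(x_1) = 1.818155, coefficient = 4
x_2 = 2.6250, f(x_2) = 1.296541, coefficient = 2
x_3 = 3.1875, f(x_3) = -0.146278, coefficient = 4
x_4 = 3.7500, f(x_4) = -2.143355, coefficient = 1

I ≈ (0.562500/3) × 8.633477 = 1.618777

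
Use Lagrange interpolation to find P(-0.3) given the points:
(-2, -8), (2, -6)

Lagrange interpolation formula:
P(x) = Σ yᵢ × Lᵢ(x)
where Lᵢ(x) = Π_{j≠i} (x - xⱼ)/(xᵢ - xⱼ)

L_0(-0.3) = (-0.3 - 2)/(-2 - 2) = 0.575000
L_1(-0.3) = (-0.3 - (-2))/(2 - (-2)) = 0.425000

P(-0.3) = (-8)×L_0(-0.3) + (-6)×L_1(-0.3)
P(-0.3) = -7.150000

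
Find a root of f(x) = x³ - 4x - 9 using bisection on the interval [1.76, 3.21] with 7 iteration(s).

f(x) = x³ - 4x - 9
Initial interval: [1.76, 3.21]

Iteration 1:
  c_1 = (1.760000 + 3.210000)/2 = 2.485000
  f(c_1) = f(2.485000) = -3.594566
  f(a) × f(c) ≥ 0, new interval: [2.485000, 3.210000]
Iteration 2:
  c_2 = (2.485000 + 3.210000)/2 = 2.847500
  f(c_2) = f(2.847500) = 2.698260
  f(a) × f(c) < 0, new interval: [2.485000, 2.847500]
Iteration 3:
  c_3 = (2.485000 + 2.847500)/2 = 2.666250
  f(c_3) = f(2.666250) = -0.710925
  f(a) × f(c) ≥ 0, new interval: [2.666250, 2.847500]
Iteration 4:
  c_4 = (2.666250 + 2.847500)/2 = 2.756875
  f(c_4) = f(2.756875) = 0.925742
  f(a) × f(c) < 0, new interval: [2.666250, 2.756875]
Iteration 5:
  c_5 = (2.666250 + 2.756875)/2 = 2.711562
  f(c_5) = f(2.711562) = 0.090706
  f(a) × f(c) < 0, new interval: [2.666250, 2.711562]
Iteration 6:
  c_6 = (2.666250 + 2.711562)/2 = 2.688906
  f(c_6) = f(2.688906) = -0.314250
  f(a) × f(c) ≥ 0, new interval: [2.688906, 2.711562]
Iteration 7:
  c_7 = (2.688906 + 2.711562)/2 = 2.700234
  f(c_7) = f(2.700234) = -0.112811
  f(a) × f(c) ≥ 0, new interval: [2.700234, 2.711562]

After 7 iteration(s), the approximation is c_7 = 2.700234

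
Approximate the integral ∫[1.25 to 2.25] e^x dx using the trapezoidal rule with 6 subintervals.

f(x) = e^x
a = 1.25, b = 2.25, n = 6
h = (b - a)/n = 0.166667

Trapezoidal rule: (h/2)[f(x₀) + 2f(x₁) + 2f(x₂) + ... + f(xₙ)]

x_0 = 1.2500, f(x_0) = 3.490343, coefficient = 1
x_1 = 1.4167, f(x_1) = 4.123353, coefficient = 2
x_2 = 1.5833, f(x_2) = 4.871166, coefficient = 2
x_3 = 1.7500, f(x_3) = 5.754603, coefficient = 2
x_4 = 1.9167, f(x_4) = 6.798260, coefficient = 2
x_5 = 2.0833, f(x_5) = 8.031195, coefficient = 2
x_6 = 2.2500, f(x_6) = 9.487736, coefficient = 1

I ≈ (0.166667/2) × 72.135232 = 6.011269
Exact value: 5.997393
Error: 0.013876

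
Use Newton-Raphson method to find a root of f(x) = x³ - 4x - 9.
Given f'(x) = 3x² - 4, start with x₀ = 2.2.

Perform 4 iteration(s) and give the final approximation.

f(x) = x³ - 4x - 9
f'(x) = 3x² - 4
x₀ = 2.2

Newton-Raphson formula: x_{n+1} = x_n - f(x_n)/f'(x_n)

Iteration 1:
  f(2.200000) = -7.152000
  f'(2.200000) = 10.520000
  x_1 = 2.200000 - (-7.152000)/10.520000 = 2.879848
Iteration 2:
  f(2.879848) = 3.364696
  f'(2.879848) = 20.880572
  x_2 = 2.879848 - 3.364696/20.880572 = 2.718708
Iteration 3:
  f(2.718708) = 0.220151
  f'(2.718708) = 18.174118
  x_3 = 2.718708 - 0.220151/18.174118 = 2.706594
Iteration 4:
  f(2.706594) = 0.001195
  f'(2.706594) = 17.976960
  x_4 = 2.706594 - 0.001195/17.976960 = 2.706528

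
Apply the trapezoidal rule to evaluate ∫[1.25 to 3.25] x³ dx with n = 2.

f(x) = x³
a = 1.25, b = 3.25, n = 2
h = (b - a)/n = 1.000000

Trapezoidal rule: (h/2)[f(x₀) + 2f(x₁) + 2f(x₂) + ... + f(xₙ)]

x_0 = 1.2500, f(x_0) = 1.953125, coefficient = 1
x_1 = 2.2500, f(x_1) = 11.390625, coefficient = 2
x_2 = 3.2500, f(x_2) = 34.328125, coefficient = 1

I ≈ (1.000000/2) × 59.062500 = 29.531250
Exact value: 27.281250
Error: 2.250000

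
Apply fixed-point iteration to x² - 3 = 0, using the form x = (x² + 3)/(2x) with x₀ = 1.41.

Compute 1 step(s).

Equation: x² - 3 = 0
Fixed-point form: x = (x² + 3)/(2x)
x₀ = 1.41

x_1 = g(1.410000) = 1.768830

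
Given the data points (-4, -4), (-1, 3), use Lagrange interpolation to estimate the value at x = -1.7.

Lagrange interpolation formula:
P(x) = Σ yᵢ × Lᵢ(x)
where Lᵢ(x) = Π_{j≠i} (x - xⱼ)/(xᵢ - xⱼ)

L_0(-1.7) = (-1.7 - (-1))/(-4 - (-1)) = 0.233333
L_1(-1.7) = (-1.7 - (-4))/(-1 - (-4)) = 0.766667

P(-1.7) = (-4)×L_0(-1.7) + 3×L_1(-1.7)
P(-1.7) = 1.366667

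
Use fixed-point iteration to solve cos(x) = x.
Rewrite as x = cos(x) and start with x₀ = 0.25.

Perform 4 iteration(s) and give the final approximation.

Equation: cos(x) = x
Fixed-point form: x = cos(x)
x₀ = 0.25

x_1 = g(0.250000) = 0.968912
x_2 = g(0.968912) = 0.566196
x_3 = g(0.566196) = 0.843947
x_4 = g(0.843947) = 0.664518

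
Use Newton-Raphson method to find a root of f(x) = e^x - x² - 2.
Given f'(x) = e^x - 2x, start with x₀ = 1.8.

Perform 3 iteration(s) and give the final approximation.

f(x) = e^x - x² - 2
f'(x) = e^x - 2x
x₀ = 1.8

Newton-Raphson formula: x_{n+1} = x_n - f(x_n)/f'(x_n)

Iteration 1:
  f(1.800000) = 0.809647
  f'(1.800000) = 2.449647
  x_1 = 1.800000 - 0.809647/2.449647 = 1.469484
Iteration 2:
  f(1.469484) = 0.187608
  f'(1.469484) = 1.408024
  x_2 = 1.469484 - 0.187608/1.408024 = 1.336242
Iteration 3:
  f(1.336242) = 0.019175
  f'(1.336242) = 1.132234
  x_3 = 1.336242 - 0.019175/1.132234 = 1.319306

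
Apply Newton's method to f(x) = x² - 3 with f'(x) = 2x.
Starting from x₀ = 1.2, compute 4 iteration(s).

f(x) = x² - 3
f'(x) = 2x
x₀ = 1.2

Newton-Raphson formula: x_{n+1} = x_n - f(x_n)/f'(x_n)

Iteration 1:
  f(1.200000) = -1.560000
  f'(1.200000) = 2.400000
  x_1 = 1.200000 - (-1.560000)/2.400000 = 1.850000
Iteration 2:
  f(1.850000) = 0.422500
  f'(1.850000) = 3.700000
  x_2 = 1.850000 - 0.422500/3.700000 = 1.735811
Iteration 3:
  f(1.735811) = 0.013039
  f'(1.735811) = 3.471622
  x_3 = 1.735811 - 0.013039/3.471622 = 1.732055
Iteration 4:
  f(1.732055) = 0.000014
  f'(1.732055) = 3.464110
  x_4 = 1.732055 - 0.000014/3.464110 = 1.732051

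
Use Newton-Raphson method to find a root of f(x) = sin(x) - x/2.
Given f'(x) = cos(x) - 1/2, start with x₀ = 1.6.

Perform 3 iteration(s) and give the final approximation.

f(x) = sin(x) - x/2
f'(x) = cos(x) - 1/2
x₀ = 1.6

Newton-Raphson formula: x_{n+1} = x_n - f(x_n)/f'(x_n)

Iteration 1:
  f(1.600000) = 0.199574
  f'(1.600000) = -0.529200
  x_1 = 1.600000 - 0.199574/(-0.529200) = 1.977124
Iteration 2:
  f(1.977124) = -0.069983
  f'(1.977124) = -0.895238
  x_2 = 1.977124 - (-0.069983)/(-0.895238) = 1.898951
Iteration 3:
  f(1.898951) = -0.002837
  f'(1.898951) = -0.822297
  x_3 = 1.898951 - (-0.002837)/(-0.822297) = 1.895501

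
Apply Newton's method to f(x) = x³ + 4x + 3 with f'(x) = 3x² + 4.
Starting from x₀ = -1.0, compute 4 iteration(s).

f(x) = x³ + 4x + 3
f'(x) = 3x² + 4
x₀ = -1.0

Newton-Raphson formula: x_{n+1} = x_n - f(x_n)/f'(x_n)

Iteration 1:
  f(-1.000000) = -2.000000
  f'(-1.000000) = 7.000000
  x_1 = -1.000000 - (-2.000000)/7.000000 = -0.714286
Iteration 2:
  f(-0.714286) = -0.221574
  f'(-0.714286) = 5.530612
  x_2 = -0.714286 - (-0.221574)/5.530612 = -0.674222
Iteration 3:
  f(-0.674222) = -0.003375
  f'(-0.674222) = 5.363728
  x_3 = -0.674222 - (-0.003375)/5.363728 = -0.673593
Iteration 4:
  f(-0.673593) = -0.000001
  f'(-0.673593) = 5.361183
  x_4 = -0.673593 - (-0.000001)/5.361183 = -0.673593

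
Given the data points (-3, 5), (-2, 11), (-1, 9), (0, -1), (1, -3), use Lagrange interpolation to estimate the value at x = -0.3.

Lagrange interpolation formula:
P(x) = Σ yᵢ × Lᵢ(x)
where Lᵢ(x) = Π_{j≠i} (x - xⱼ)/(xᵢ - xⱼ)

L_0(-0.3) = (-0.3 - (-2))/(-3 - (-2)) × (-0.3 - (-1))/(-3 - (-1)) × (-0.3 - 0)/(-3 - 0) × (-0.3 - 1)/(-3 - 1) = 0.019337
L_1(-0.3) = (-0.3 - (-3))/(-2 - (-3)) × (-0.3 - (-1))/(-2 - (-1)) × (-0.3 - 0)/(-2 - 0) × (-0.3 - 1)/(-2 - 1) = -0.122850
L_2(-0.3) = (-0.3 - (-3))/(-1 - (-3)) × (-0.3 - (-2))/(-1 - (-2)) × (-0.3 - 0)/(-1 - 0) × (-0.3 - 1)/(-1 - 1) = 0.447525
L_3(-0.3) = (-0.3 - (-3))/(0 - (-3)) × (-0.3 - (-2))/(0 - (-2)) × (-0.3 - (-1))/(0 - (-1)) × (-0.3 - 1)/(0 - 1) = 0.696150
L_4(-0.3) = (-0.3 - (-3))/(1 - (-3)) × (-0.3 - (-2))/(1 - (-2)) × (-0.3 - (-1))/(1 - (-1)) × (-0.3 - 0)/(1 - 0) = -0.040162

P(-0.3) = 5×L_0(-0.3) + 11×L_1(-0.3) + 9×L_2(-0.3) + (-1)×L_3(-0.3) + (-3)×L_4(-0.3)
P(-0.3) = 2.197400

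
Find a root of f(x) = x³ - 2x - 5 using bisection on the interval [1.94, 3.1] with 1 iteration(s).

f(x) = x³ - 2x - 5
Initial interval: [1.94, 3.1]

Iteration 1:
  c_1 = (1.940000 + 3.100000)/2 = 2.520000
  f(c_1) = f(2.520000) = 5.963008
  f(a) × f(c) < 0, new interval: [1.940000, 2.520000]

After 1 iteration(s), the approximation is c_1 = 2.520000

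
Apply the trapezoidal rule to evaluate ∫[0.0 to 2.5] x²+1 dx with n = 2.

f(x) = x²+1
a = 0.0, b = 2.5, n = 2
h = (b - a)/n = 1.250000

Trapezoidal rule: (h/2)[f(x₀) + 2f(x₁) + 2f(x₂) + ... + f(xₙ)]

x_0 = 0.0000, f(x_0) = 1.000000, coefficient = 1
x_1 = 1.2500, f(x_1) = 2.562500, coefficient = 2
x_2 = 2.5000, f(x_2) = 7.250000, coefficient = 1

I ≈ (1.250000/2) × 13.375000 = 8.359375
Exact value: 7.708333
Error: 0.651042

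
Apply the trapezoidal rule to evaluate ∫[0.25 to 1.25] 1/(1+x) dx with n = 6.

f(x) = 1/(1+x)
a = 0.25, b = 1.25, n = 6
h = (b - a)/n = 0.166667

Trapezoidal rule: (h/2)[f(x₀) + 2f(x₁) + 2f(x₂) + ... + f(xₙ)]

x_0 = 0.2500, f(x_0) = 0.800000, coefficient = 1
x_1 = 0.4167, f(x_1) = 0.705882, coefficient = 2
x_2 = 0.5833, f(x_2) = 0.631579, coefficient = 2
x_3 = 0.7500, f(x_3) = 0.571429, coefficient = 2
x_4 = 0.9167, f(x_4) = 0.521739, coefficient = 2
x_5 = 1.0833, f(x_5) = 0.480000, coefficient = 2
x_6 = 1.2500, f(x_6) = 0.444444, coefficient = 1

I ≈ (0.166667/2) × 7.065702 = 0.588809
Exact value: 0.587787
Error: 0.001022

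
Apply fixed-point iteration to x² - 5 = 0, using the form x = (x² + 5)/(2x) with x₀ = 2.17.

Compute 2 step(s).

Equation: x² - 5 = 0
Fixed-point form: x = (x² + 5)/(2x)
x₀ = 2.17

x_1 = g(2.170000) = 2.237074
x_2 = g(2.237074) = 2.236068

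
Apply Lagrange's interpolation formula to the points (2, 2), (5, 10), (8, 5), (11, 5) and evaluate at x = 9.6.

Lagrange interpolation formula:
P(x) = Σ yᵢ × Lᵢ(x)
where Lᵢ(x) = Π_{j≠i} (x - xⱼ)/(xᵢ - xⱼ)

L_0(9.6) = (9.6 - 5)/(2 - 5) × (9.6 - 8)/(2 - 8) × (9.6 - 11)/(2 - 11) = 0.063605
L_1(9.6) = (9.6 - 2)/(5 - 2) × (9.6 - 8)/(5 - 8) × (9.6 - 11)/(5 - 11) = -0.315259
L_2(9.6) = (9.6 - 2)/(8 - 2) × (9.6 - 5)/(8 - 5) × (9.6 - 11)/(8 - 11) = 0.906370
L_3(9.6) = (9.6 - 2)/(11 - 2) × (9.6 - 5)/(11 - 5) × (9.6 - 8)/(11 - 8) = 0.345284

P(9.6) = 2×L_0(9.6) + 10×L_1(9.6) + 5×L_2(9.6) + 5×L_3(9.6)
P(9.6) = 3.232889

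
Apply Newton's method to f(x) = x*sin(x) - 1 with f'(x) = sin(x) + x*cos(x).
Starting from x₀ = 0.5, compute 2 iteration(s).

f(x) = x*sin(x) - 1
f'(x) = sin(x) + x*cos(x)
x₀ = 0.5

Newton-Raphson formula: x_{n+1} = x_n - f(x_n)/f'(x_n)

Iteration 1:
  f(0.500000) = -0.760287
  f'(0.500000) = 0.918217
  x_1 = 0.500000 - (-0.760287)/0.918217 = 1.328004
Iteration 2:
  f(1.328004) = 0.289054
  f'(1.328004) = 1.289941
  x_2 = 1.328004 - 0.289054/1.289941 = 1.103921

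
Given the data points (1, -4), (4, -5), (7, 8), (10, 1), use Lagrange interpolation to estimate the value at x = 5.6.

Lagrange interpolation formula:
P(x) = Σ yᵢ × Lᵢ(x)
where Lᵢ(x) = Π_{j≠i} (x - xⱼ)/(xᵢ - xⱼ)

L_0(5.6) = (5.6 - 4)/(1 - 4) × (5.6 - 7)/(1 - 7) × (5.6 - 10)/(1 - 10) = -0.060840
L_1(5.6) = (5.6 - 1)/(4 - 1) × (5.6 - 7)/(4 - 7) × (5.6 - 10)/(4 - 10) = 0.524741
L_2(5.6) = (5.6 - 1)/(7 - 1) × (5.6 - 4)/(7 - 4) × (5.6 - 10)/(7 - 10) = 0.599704
L_3(5.6) = (5.6 - 1)/(10 - 1) × (5.6 - 4)/(10 - 4) × (5.6 - 7)/(10 - 7) = -0.063605

P(5.6) = (-4)×L_0(5.6) + (-5)×L_1(5.6) + 8×L_2(5.6) + 1×L_3(5.6)
P(5.6) = 2.353679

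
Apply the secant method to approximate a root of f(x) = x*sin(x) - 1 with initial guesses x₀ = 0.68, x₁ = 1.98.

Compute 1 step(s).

f(x) = x*sin(x) - 1
x₀ = 0.68, x₁ = 1.98

Secant formula: x_{n+1} = x_n - f(x_n)(x_n - x_{n-1})/(f(x_n) - f(x_{n-1}))

Iteration 1:
  f(0.680000) = -0.572421
  f(1.980000) = 0.816527
  x_2 = 1.980000 - 0.816527×(1.980000 - 0.680000)/(0.816527 - (-0.572421))
       = 1.215763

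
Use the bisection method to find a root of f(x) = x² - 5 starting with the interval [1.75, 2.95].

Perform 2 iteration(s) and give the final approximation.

f(x) = x² - 5
Initial interval: [1.75, 2.95]

Iteration 1:
  c_1 = (1.750000 + 2.950000)/2 = 2.350000
  f(c_1) = f(2.350000) = 0.522500
  f(a) × f(c) < 0, new interval: [1.750000, 2.350000]
Iteration 2:
  c_2 = (1.750000 + 2.350000)/2 = 2.050000
  f(c_2) = f(2.050000) = -0.797500
  f(a) × f(c) ≥ 0, new interval: [2.050000, 2.350000]

After 2 iteration(s), the approximation is c_2 = 2.050000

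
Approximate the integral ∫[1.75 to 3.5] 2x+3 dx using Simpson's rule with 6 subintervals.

f(x) = 2x+3
a = 1.75, b = 3.5, n = 6
h = (b - a)/n = 0.291667

Simpson's rule: (h/3)[f(x₀) + 4f(x₁) + 2f(x₂) + ... + f(xₙ)]

x_0 = 1.7500, f(x_0) = 6.500000, coefficient = 1
x_1 = 2.0417, f(x_1) = 7.083333, coefficient = 4
x_2 = 2.3333, f(x_2) = 7.666667, coefficient = 2
x_3 = 2.6250, f(x_3) = 8.250000, coefficient = 4
x_4 = 2.9167, f(x_4) = 8.833333, coefficient = 2
x_5 = 3.2083, f(x_5) = 9.416667, coefficient = 4
x_6 = 3.5000, f(x_6) = 10.000000, coefficient = 1

I ≈ (0.291667/3) × 148.500000 = 14.437500
Exact value: 14.437500
Error: 0.000000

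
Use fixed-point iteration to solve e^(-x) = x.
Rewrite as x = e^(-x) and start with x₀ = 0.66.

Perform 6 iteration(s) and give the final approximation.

Equation: e^(-x) = x
Fixed-point form: x = e^(-x)
x₀ = 0.66

x_1 = g(0.660000) = 0.516851
x_2 = g(0.516851) = 0.596395
x_3 = g(0.596395) = 0.550793
x_4 = g(0.550793) = 0.576492
x_5 = g(0.576492) = 0.561866
x_6 = g(0.561866) = 0.570144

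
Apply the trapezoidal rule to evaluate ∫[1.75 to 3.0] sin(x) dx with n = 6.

f(x) = sin(x)
a = 1.75, b = 3.0, n = 6
h = (b - a)/n = 0.208333

Trapezoidal rule: (h/2)[f(x₀) + 2f(x₁) + 2f(x₂) + ... + f(xₙ)]

x_0 = 1.7500, f(x_0) = 0.983986, coefficient = 1
x_1 = 1.9583, f(x_1) = 0.925843, coefficient = 2
x_2 = 2.1667, f(x_2) = 0.827660, coefficient = 2
x_3 = 2.3750, f(x_3) = 0.693685, coefficient = 2
x_4 = 2.5833, f(x_4) = 0.529711, coefficient = 2
x_5 = 2.7917, f(x_5) = 0.342828, coefficient = 2
x_6 = 3.0000, f(x_6) = 0.141120, coefficient = 1

I ≈ (0.208333/2) × 7.764560 = 0.808808
Exact value: 0.811746
Error: 0.002938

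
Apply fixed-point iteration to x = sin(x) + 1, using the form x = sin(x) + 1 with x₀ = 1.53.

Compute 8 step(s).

Equation: x = sin(x) + 1
Fixed-point form: x = sin(x) + 1
x₀ = 1.53

x_1 = g(1.530000) = 1.999168
x_2 = g(1.999168) = 1.909643
x_3 = g(1.909643) = 1.943139
x_4 = g(1.943139) = 1.931478
x_5 = g(1.931478) = 1.935657
x_6 = g(1.935657) = 1.934174
x_7 = g(1.934174) = 1.934702
x_8 = g(1.934702) = 1.934514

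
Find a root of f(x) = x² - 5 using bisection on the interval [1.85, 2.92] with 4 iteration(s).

f(x) = x² - 5
Initial interval: [1.85, 2.92]

Iteration 1:
  c_1 = (1.850000 + 2.920000)/2 = 2.385000
  f(c_1) = f(2.385000) = 0.688225
  f(a) × f(c) < 0, new interval: [1.850000, 2.385000]
Iteration 2:
  c_2 = (1.850000 + 2.385000)/2 = 2.117500
  f(c_2) = f(2.117500) = -0.516194
  f(a) × f(c) ≥ 0, new interval: [2.117500, 2.385000]
Iteration 3:
  c_3 = (2.117500 + 2.385000)/2 = 2.251250
  f(c_3) = f(2.251250) = 0.068127
  f(a) × f(c) < 0, new interval: [2.117500, 2.251250]
Iteration 4:
  c_4 = (2.117500 + 2.251250)/2 = 2.184375
  f(c_4) = f(2.184375) = -0.228506
  f(a) × f(c) ≥ 0, new interval: [2.184375, 2.251250]

After 4 iteration(s), the approximation is c_4 = 2.184375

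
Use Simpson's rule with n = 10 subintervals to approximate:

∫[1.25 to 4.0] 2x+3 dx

f(x) = 2x+3
a = 1.25, b = 4.0, n = 10
h = (b - a)/n = 0.275000

Simpson's rule: (h/3)[f(x₀) + 4f(x₁) + 2f(x₂) + ... + f(xₙ)]

x_0 = 1.2500, f(x_0) = 5.500000, coefficient = 1
x_1 = 1.5250, f(x_1) = 6.050000, coefficient = 4
x_2 = 1.8000, f(x_2) = 6.600000, coefficient = 2
x_3 = 2.0750, f(x_3) = 7.150000, coefficient = 4
x_4 = 2.3500, f(x_4) = 7.700000, coefficient = 2
x_5 = 2.6250, f(x_5) = 8.250000, coefficient = 4
x_6 = 2.9000, f(x_6) = 8.800000, coefficient = 2
x_7 = 3.1750, f(x_7) = 9.350000, coefficient = 4
x_8 = 3.4500, f(x_8) = 9.900000, coefficient = 2
x_9 = 3.7250, f(x_9) = 10.450000, coefficient = 4
x_10 = 4.0000, f(x_10) = 11.000000, coefficient = 1

I ≈ (0.275000/3) × 247.500000 = 22.687500
Exact value: 22.687500
Error: 0.000000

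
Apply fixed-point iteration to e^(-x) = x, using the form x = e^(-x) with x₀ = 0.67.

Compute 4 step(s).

Equation: e^(-x) = x
Fixed-point form: x = e^(-x)
x₀ = 0.67

x_1 = g(0.670000) = 0.511709
x_2 = g(0.511709) = 0.599470
x_3 = g(0.599470) = 0.549102
x_4 = g(0.549102) = 0.577468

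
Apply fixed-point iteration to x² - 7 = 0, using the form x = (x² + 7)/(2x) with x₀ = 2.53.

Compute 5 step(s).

Equation: x² - 7 = 0
Fixed-point form: x = (x² + 7)/(2x)
x₀ = 2.53

x_1 = g(2.530000) = 2.648399
x_2 = g(2.648399) = 2.645753
x_3 = g(2.645753) = 2.645751
x_4 = g(2.645751) = 2.645751
x_5 = g(2.645751) = 2.645751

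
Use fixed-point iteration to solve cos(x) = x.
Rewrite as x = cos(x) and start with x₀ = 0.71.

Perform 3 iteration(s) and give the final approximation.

Equation: cos(x) = x
Fixed-point form: x = cos(x)
x₀ = 0.71

x_1 = g(0.710000) = 0.758362
x_2 = g(0.758362) = 0.725964
x_3 = g(0.725964) = 0.747860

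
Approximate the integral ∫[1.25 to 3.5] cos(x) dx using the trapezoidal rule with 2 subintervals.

f(x) = cos(x)
a = 1.25, b = 3.5, n = 2
h = (b - a)/n = 1.125000

Trapezoidal rule: (h/2)[f(x₀) + 2f(x₁) + 2f(x₂) + ... + f(xₙ)]

x_0 = 1.2500, f(x_0) = 0.315322, coefficient = 1
x_1 = 2.3750, f(x_1) = -0.720278, coefficient = 2
x_2 = 3.5000, f(x_2) = -0.936457, coefficient = 1

I ≈ (1.125000/2) × -2.061691 = -1.159701
Exact value: -1.299768
Error: 0.140067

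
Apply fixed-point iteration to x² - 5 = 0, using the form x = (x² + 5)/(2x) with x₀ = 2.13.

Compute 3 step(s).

Equation: x² - 5 = 0
Fixed-point form: x = (x² + 5)/(2x)
x₀ = 2.13

x_1 = g(2.130000) = 2.238709
x_2 = g(2.238709) = 2.236070
x_3 = g(2.236070) = 2.236068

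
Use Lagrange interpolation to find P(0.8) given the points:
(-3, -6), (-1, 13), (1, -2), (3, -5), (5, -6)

Lagrange interpolation formula:
P(x) = Σ yᵢ × Lᵢ(x)
where Lᵢ(x) = Π_{j≠i} (x - xⱼ)/(xᵢ - xⱼ)

L_0(0.8) = (0.8 - (-1))/(-3 - (-1)) × (0.8 - 1)/(-3 - 1) × (0.8 - 3)/(-3 - 3) × (0.8 - 5)/(-3 - 5) = -0.008662
L_1(0.8) = (0.8 - (-3))/(-1 - (-3)) × (0.8 - 1)/(-1 - 1) × (0.8 - 3)/(-1 - 3) × (0.8 - 5)/(-1 - 5) = 0.073150
L_2(0.8) = (0.8 - (-3))/(1 - (-3)) × (0.8 - (-1))/(1 - (-1)) × (0.8 - 3)/(1 - 3) × (0.8 - 5)/(1 - 5) = 0.987525
L_3(0.8) = (0.8 - (-3))/(3 - (-3)) × (0.8 - (-1))/(3 - (-1)) × (0.8 - 1)/(3 - 1) × (0.8 - 5)/(3 - 5) = -0.059850
L_4(0.8) = (0.8 - (-3))/(5 - (-3)) × (0.8 - (-1))/(5 - (-1)) × (0.8 - 1)/(5 - 1) × (0.8 - 3)/(5 - 3) = 0.007837

P(0.8) = (-6)×L_0(0.8) + 13×L_1(0.8) + (-2)×L_2(0.8) + (-5)×L_3(0.8) + (-6)×L_4(0.8)
P(0.8) = -0.719900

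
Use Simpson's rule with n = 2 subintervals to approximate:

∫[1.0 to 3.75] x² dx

f(x) = x²
a = 1.0, b = 3.75, n = 2
h = (b - a)/n = 1.375000

Simpson's rule: (h/3)[f(x₀) + 4f(x₁) + 2f(x₂) + ... + f(xₙ)]

x_0 = 1.0000, f(x_0) = 1.000000, coefficient = 1
x_1 = 2.3750, f(x_1) = 5.640625, coefficient = 4
x_2 = 3.7500, f(x_2) = 14.062500, coefficient = 1

I ≈ (1.375000/3) × 37.625000 = 17.244792
Exact value: 17.244792
Error: 0.000000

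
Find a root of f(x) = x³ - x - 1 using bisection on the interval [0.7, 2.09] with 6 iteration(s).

f(x) = x³ - x - 1
Initial interval: [0.7, 2.09]

Iteration 1:
  c_1 = (0.700000 + 2.090000)/2 = 1.395000
  f(c_1) = f(1.395000) = 0.319705
  f(a) × f(c) < 0, new interval: [0.700000, 1.395000]
Iteration 2:
  c_2 = (0.700000 + 1.395000)/2 = 1.047500
  f(c_2) = f(1.047500) = -0.898124
  f(a) × f(c) ≥ 0, new interval: [1.047500, 1.395000]
Iteration 3:
  c_3 = (1.047500 + 1.395000)/2 = 1.221250
  f(c_3) = f(1.221250) = -0.399815
  f(a) × f(c) ≥ 0, new interval: [1.221250, 1.395000]
Iteration 4:
  c_4 = (1.221250 + 1.395000)/2 = 1.308125
  f(c_4) = f(1.308125) = -0.069673
  f(a) × f(c) ≥ 0, new interval: [1.308125, 1.395000]
Iteration 5:
  c_5 = (1.308125 + 1.395000)/2 = 1.351562
  f(c_5) = f(1.351562) = 0.117365
  f(a) × f(c) < 0, new interval: [1.308125, 1.351562]
Iteration 6:
  c_6 = (1.308125 + 1.351562)/2 = 1.329844
  f(c_6) = f(1.329844) = 0.021964
  f(a) × f(c) < 0, new interval: [1.308125, 1.329844]

After 6 iteration(s), the approximation is c_6 = 1.329844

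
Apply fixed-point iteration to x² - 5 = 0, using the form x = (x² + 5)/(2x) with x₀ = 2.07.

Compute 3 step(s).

Equation: x² - 5 = 0
Fixed-point form: x = (x² + 5)/(2x)
x₀ = 2.07

x_1 = g(2.070000) = 2.242729
x_2 = g(2.242729) = 2.236078
x_3 = g(2.236078) = 2.236068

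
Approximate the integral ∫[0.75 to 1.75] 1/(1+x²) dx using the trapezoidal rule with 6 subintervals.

f(x) = 1/(1+x²)
a = 0.75, b = 1.75, n = 6
h = (b - a)/n = 0.166667

Trapezoidal rule: (h/2)[f(x₀) + 2f(x₁) + 2f(x₂) + ... + f(xₙ)]

x_0 = 0.7500, f(x_0) = 0.640000, coefficient = 1
x_1 = 0.9167, f(x_1) = 0.543396, coefficient = 2
x_2 = 1.0833, f(x_2) = 0.460064, coefficient = 2
x_3 = 1.2500, f(x_3) = 0.390244, coefficient = 2
x_4 = 1.4167, f(x_4) = 0.332564, coefficient = 2
x_5 = 1.5833, f(x_5) = 0.285149, coefficient = 2
x_6 = 1.7500, f(x_6) = 0.246154, coefficient = 1

I ≈ (0.166667/2) × 4.908986 = 0.409082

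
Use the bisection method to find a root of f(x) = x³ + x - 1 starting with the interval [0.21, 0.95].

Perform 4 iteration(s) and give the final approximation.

f(x) = x³ + x - 1
Initial interval: [0.21, 0.95]

Iteration 1:
  c_1 = (0.210000 + 0.950000)/2 = 0.580000
  f(c_1) = f(0.580000) = -0.224888
  f(a) × f(c) ≥ 0, new interval: [0.580000, 0.950000]
Iteration 2:
  c_2 = (0.580000 + 0.950000)/2 = 0.765000
  f(c_2) = f(0.765000) = 0.212697
  f(a) × f(c) < 0, new interval: [0.580000, 0.765000]
Iteration 3:
  c_3 = (0.580000 + 0.765000)/2 = 0.672500
  f(c_3) = f(0.672500) = -0.023358
  f(a) × f(c) ≥ 0, new interval: [0.672500, 0.765000]
Iteration 4:
  c_4 = (0.672500 + 0.765000)/2 = 0.718750
  f(c_4) = f(0.718750) = 0.090057
  f(a) × f(c) < 0, new interval: [0.672500, 0.718750]

After 4 iteration(s), the approximation is c_4 = 0.718750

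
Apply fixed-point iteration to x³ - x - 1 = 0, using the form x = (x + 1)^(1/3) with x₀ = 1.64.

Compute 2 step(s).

Equation: x³ - x - 1 = 0
Fixed-point form: x = (x + 1)^(1/3)
x₀ = 1.64

x_1 = g(1.640000) = 1.382085
x_2 = g(1.382085) = 1.335526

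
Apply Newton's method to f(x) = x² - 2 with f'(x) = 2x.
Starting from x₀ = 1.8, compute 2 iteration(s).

f(x) = x² - 2
f'(x) = 2x
x₀ = 1.8

Newton-Raphson formula: x_{n+1} = x_n - f(x_n)/f'(x_n)

Iteration 1:
  f(1.800000) = 1.240000
  f'(1.800000) = 3.600000
  x_1 = 1.800000 - 1.240000/3.600000 = 1.455556
Iteration 2:
  f(1.455556) = 0.118642
  f'(1.455556) = 2.911111
  x_2 = 1.455556 - 0.118642/2.911111 = 1.414801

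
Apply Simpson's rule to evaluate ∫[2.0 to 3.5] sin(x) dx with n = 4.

f(x) = sin(x)
a = 2.0, b = 3.5, n = 4
h = (b - a)/n = 0.375000

Simpson's rule: (h/3)[f(x₀) + 4f(x₁) + 2f(x₂) + ... + f(xₙ)]

x_0 = 2.0000, f(x_0) = 0.909297, coefficient = 1
x_1 = 2.3750, f(x_1) = 0.693685, coefficient = 4
x_2 = 2.7500, f(x_2) = 0.381661, coefficient = 2
x_3 = 3.1250, f(x_3) = 0.016592, coefficient = 4
x_4 = 3.5000, f(x_4) = -0.350783, coefficient = 1

I ≈ (0.375000/3) × 4.162944 = 0.520368
Exact value: 0.520310
Error: 0.000058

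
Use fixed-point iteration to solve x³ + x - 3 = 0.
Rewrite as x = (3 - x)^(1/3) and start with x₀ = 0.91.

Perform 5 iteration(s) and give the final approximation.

Equation: x³ + x - 3 = 0
Fixed-point form: x = (3 - x)^(1/3)
x₀ = 0.91

x_1 = g(0.910000) = 1.278543
x_2 = g(1.278543) = 1.198483
x_3 = g(1.198483) = 1.216782
x_4 = g(1.216782) = 1.212648
x_5 = g(1.212648) = 1.213584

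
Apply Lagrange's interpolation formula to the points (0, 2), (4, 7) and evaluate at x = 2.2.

Lagrange interpolation formula:
P(x) = Σ yᵢ × Lᵢ(x)
where Lᵢ(x) = Π_{j≠i} (x - xⱼ)/(xᵢ - xⱼ)

L_0(2.2) = (2.2 - 4)/(0 - 4) = 0.450000
L_1(2.2) = (2.2 - 0)/(4 - 0) = 0.550000

P(2.2) = 2×L_0(2.2) + 7×L_1(2.2)
P(2.2) = 4.750000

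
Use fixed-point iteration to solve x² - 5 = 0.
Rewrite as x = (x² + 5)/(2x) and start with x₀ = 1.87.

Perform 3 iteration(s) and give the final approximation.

Equation: x² - 5 = 0
Fixed-point form: x = (x² + 5)/(2x)
x₀ = 1.87

x_1 = g(1.870000) = 2.271898
x_2 = g(2.271898) = 2.236351
x_3 = g(2.236351) = 2.236068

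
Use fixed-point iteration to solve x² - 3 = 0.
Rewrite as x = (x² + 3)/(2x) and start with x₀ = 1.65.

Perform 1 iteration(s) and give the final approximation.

Equation: x² - 3 = 0
Fixed-point form: x = (x² + 3)/(2x)
x₀ = 1.65

x_1 = g(1.650000) = 1.734091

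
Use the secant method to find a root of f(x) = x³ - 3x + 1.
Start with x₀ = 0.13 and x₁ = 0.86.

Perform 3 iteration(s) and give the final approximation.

f(x) = x³ - 3x + 1
x₀ = 0.13, x₁ = 0.86

Secant formula: x_{n+1} = x_n - f(x_n)(x_n - x_{n-1})/(f(x_n) - f(x_{n-1}))

Iteration 1:
  f(0.130000) = 0.612197
  f(0.860000) = -0.943944
  x_2 = 0.860000 - (-0.943944)×(0.860000 - 0.130000)/(-0.943944 - 0.612197)
       = 0.417187
Iteration 2:
  f(0.860000) = -0.943944
  f(0.417187) = -0.178952
  x_3 = 0.417187 - (-0.178952)×(0.417187 - 0.860000)/(-0.178952 - (-0.943944))
       = 0.313601
Iteration 3:
  f(0.417187) = -0.178952
  f(0.313601) = 0.090037
  x_4 = 0.313601 - 0.090037×(0.313601 - 0.417187)/(0.090037 - (-0.178952))
       = 0.348274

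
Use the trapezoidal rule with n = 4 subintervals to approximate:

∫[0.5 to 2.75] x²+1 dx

f(x) = x²+1
a = 0.5, b = 2.75, n = 4
h = (b - a)/n = 0.562500

Trapezoidal rule: (h/2)[f(x₀) + 2f(x₁) + 2f(x₂) + ... + f(xₙ)]

x_0 = 0.5000, f(x_0) = 1.250000, coefficient = 1
x_1 = 1.0625, f(x_1) = 2.128906, coefficient = 2
x_2 = 1.6250, f(x_2) = 3.640625, coefficient = 2
x_3 = 2.1875, f(x_3) = 5.785156, coefficient = 2
x_4 = 2.7500, f(x_4) = 8.562500, coefficient = 1

I ≈ (0.562500/2) × 32.921875 = 9.259277
Exact value: 9.140625
Error: 0.118652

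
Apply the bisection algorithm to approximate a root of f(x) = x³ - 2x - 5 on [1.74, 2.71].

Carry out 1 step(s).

f(x) = x³ - 2x - 5
Initial interval: [1.74, 2.71]

Iteration 1:
  c_1 = (1.740000 + 2.710000)/2 = 2.225000
  f(c_1) = f(2.225000) = 1.565141
  f(a) × f(c) < 0, new interval: [1.740000, 2.225000]

After 1 iteration(s), the approximation is c_1 = 2.225000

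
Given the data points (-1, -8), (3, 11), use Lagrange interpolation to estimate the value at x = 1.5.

Lagrange interpolation formula:
P(x) = Σ yᵢ × Lᵢ(x)
where Lᵢ(x) = Π_{j≠i} (x - xⱼ)/(xᵢ - xⱼ)

L_0(1.5) = (1.5 - 3)/(-1 - 3) = 0.375000
L_1(1.5) = (1.5 - (-1))/(3 - (-1)) = 0.625000

P(1.5) = (-8)×L_0(1.5) + 11×L_1(1.5)
P(1.5) = 3.875000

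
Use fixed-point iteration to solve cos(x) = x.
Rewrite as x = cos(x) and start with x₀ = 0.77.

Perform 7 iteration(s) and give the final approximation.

Equation: cos(x) = x
Fixed-point form: x = cos(x)
x₀ = 0.77

x_1 = g(0.770000) = 0.717911
x_2 = g(0.717911) = 0.753182
x_3 = g(0.753182) = 0.729516
x_4 = g(0.729516) = 0.745497
x_5 = g(0.745497) = 0.734751
x_6 = g(0.734751) = 0.741998
x_7 = g(0.741998) = 0.737120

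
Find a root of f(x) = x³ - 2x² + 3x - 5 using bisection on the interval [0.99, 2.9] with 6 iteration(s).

f(x) = x³ - 2x² + 3x - 5
Initial interval: [0.99, 2.9]

Iteration 1:
  c_1 = (0.990000 + 2.900000)/2 = 1.945000
  f(c_1) = f(1.945000) = 0.626934
  f(a) × f(c) < 0, new interval: [0.990000, 1.945000]
Iteration 2:
  c_2 = (0.990000 + 1.945000)/2 = 1.467500
  f(c_2) = f(1.467500) = -1.744269
  f(a) × f(c) ≥ 0, new interval: [1.467500, 1.945000]
Iteration 3:
  c_3 = (1.467500 + 1.945000)/2 = 1.706250
  f(c_3) = f(1.706250) = -0.736441
  f(a) × f(c) ≥ 0, new interval: [1.706250, 1.945000]
Iteration 4:
  c_4 = (1.706250 + 1.945000)/2 = 1.825625
  f(c_4) = f(1.825625) = -0.104301
  f(a) × f(c) ≥ 0, new interval: [1.825625, 1.945000]
Iteration 5:
  c_5 = (1.825625 + 1.945000)/2 = 1.885312
  f(c_5) = f(1.885312) = 0.248292
  f(a) × f(c) < 0, new interval: [1.825625, 1.885312]
Iteration 6:
  c_6 = (1.825625 + 1.885312)/2 = 1.855469
  f(c_6) = f(1.855469) = 0.068819
  f(a) × f(c) < 0, new interval: [1.825625, 1.855469]

After 6 iteration(s), the approximation is c_6 = 1.855469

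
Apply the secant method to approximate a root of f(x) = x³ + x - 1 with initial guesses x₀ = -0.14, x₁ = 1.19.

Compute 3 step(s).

f(x) = x³ + x - 1
x₀ = -0.14, x₁ = 1.19

Secant formula: x_{n+1} = x_n - f(x_n)(x_n - x_{n-1})/(f(x_n) - f(x_{n-1}))

Iteration 1:
  f(-0.140000) = -1.142744
  f(1.190000) = 1.875159
  x_2 = 1.190000 - 1.875159×(1.190000 - (-0.140000))/(1.875159 - (-1.142744))
       = 0.363611
Iteration 2:
  f(1.190000) = 1.875159
  f(0.363611) = -0.588315
  x_3 = 0.363611 - (-0.588315)×(0.363611 - 1.190000)/(-0.588315 - 1.875159)
       = 0.560965
Iteration 3:
  f(0.363611) = -0.588315
  f(0.560965) = -0.262509
  x_4 = 0.560965 - (-0.262509)×(0.560965 - 0.363611)/(-0.262509 - (-0.588315))
       = 0.719978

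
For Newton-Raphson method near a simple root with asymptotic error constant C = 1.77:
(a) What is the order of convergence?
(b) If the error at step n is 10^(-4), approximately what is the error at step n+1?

(a) Newton-Raphson has quadratic (order 2) convergence near simple roots.
    This means |e_{n+1}| ≈ C|e_n|².

(b) With |e_n| = 10^(-4) and C = 1.77:
    |e_{n+1}| ≈ 1.77 × (10^(-4))² = 1.77 × 10^(-8)

(a) 2 (quadratic); (b) |e_{n+1}| ≈ 1.770e-08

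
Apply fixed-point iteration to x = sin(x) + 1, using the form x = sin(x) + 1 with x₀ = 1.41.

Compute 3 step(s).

Equation: x = sin(x) + 1
Fixed-point form: x = sin(x) + 1
x₀ = 1.41

x_1 = g(1.410000) = 1.987100
x_2 = g(1.987100) = 1.914590
x_3 = g(1.914590) = 1.941483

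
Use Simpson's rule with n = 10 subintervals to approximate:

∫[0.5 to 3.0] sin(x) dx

f(x) = sin(x)
a = 0.5, b = 3.0, n = 10
h = (b - a)/n = 0.250000

Simpson's rule: (h/3)[f(x₀) + 4f(x₁) + 2f(x₂) + ... + f(xₙ)]

x_0 = 0.5000, f(x_0) = 0.479426, coefficient = 1
x_1 = 0.7500, f(x_1) = 0.681639, coefficient = 4
x_2 = 1.0000, f(x_2) = 0.841471, coefficient = 2
x_3 = 1.2500, f(x_3) = 0.948985, coefficient = 4
x_4 = 1.5000, f(x_4) = 0.997495, coefficient = 2
x_5 = 1.7500, f(x_5) = 0.983986, coefficient = 4
x_6 = 2.0000, f(x_6) = 0.909297, coefficient = 2
x_7 = 2.2500, f(x_7) = 0.778073, coefficient = 4
x_8 = 2.5000, f(x_8) = 0.598472, coefficient = 2
x_9 = 2.7500, f(x_9) = 0.381661, coefficient = 4
x_10 = 3.0000, f(x_10) = 0.141120, coefficient = 1

I ≈ (0.250000/3) × 22.411391 = 1.867616
Exact value: 1.867575
Error: 0.000041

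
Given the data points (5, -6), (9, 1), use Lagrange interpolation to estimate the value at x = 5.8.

Lagrange interpolation formula:
P(x) = Σ yᵢ × Lᵢ(x)
where Lᵢ(x) = Π_{j≠i} (x - xⱼ)/(xᵢ - xⱼ)

L_0(5.8) = (5.8 - 9)/(5 - 9) = 0.800000
L_1(5.8) = (5.8 - 5)/(9 - 5) = 0.200000

P(5.8) = (-6)×L_0(5.8) + 1×L_1(5.8)
P(5.8) = -4.600000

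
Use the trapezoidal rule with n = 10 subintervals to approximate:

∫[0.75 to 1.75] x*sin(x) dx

f(x) = x*sin(x)
a = 0.75, b = 1.75, n = 10
h = (b - a)/n = 0.100000

Trapezoidal rule: (h/2)[f(x₀) + 2f(x₁) + 2f(x₂) + ... + f(xₙ)]

x_0 = 0.7500, f(x_0) = 0.511229, coefficient = 1
x_1 = 0.8500, f(x_1) = 0.638588, coefficient = 2
x_2 = 0.9500, f(x_2) = 0.772745, coefficient = 2
x_3 = 1.0500, f(x_3) = 0.910794, coefficient = 2
x_4 = 1.1500, f(x_4) = 1.049679, coefficient = 2
x_5 = 1.2500, f(x_5) = 1.186231, coefficient = 2
x_6 = 1.3500, f(x_6) = 1.317227, coefficient = 2
x_7 = 1.4500, f(x_7) = 1.439434, coefficient = 2
x_8 = 1.5500, f(x_8) = 1.549665, coefficient = 2
x_9 = 1.6500, f(x_9) = 1.644827, coefficient = 2
x_10 = 1.7500, f(x_10) = 1.721975, coefficient = 1

I ≈ (0.100000/2) × 23.251583 = 1.162579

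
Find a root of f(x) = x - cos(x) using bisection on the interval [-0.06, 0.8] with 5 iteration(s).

f(x) = x - cos(x)
Initial interval: [-0.06, 0.8]

Iteration 1:
  c_1 = (-0.060000 + 0.800000)/2 = 0.370000
  f(c_1) = f(0.370000) = -0.562327
  f(a) × f(c) ≥ 0, new interval: [0.370000, 0.800000]
Iteration 2:
  c_2 = (0.370000 + 0.800000)/2 = 0.585000
  f(c_2) = f(0.585000) = -0.248712
  f(a) × f(c) ≥ 0, new interval: [0.585000, 0.800000]
Iteration 3:
  c_3 = (0.585000 + 0.800000)/2 = 0.692500
  f(c_3) = f(0.692500) = -0.077152
  f(a) × f(c) ≥ 0, new interval: [0.692500, 0.800000]
Iteration 4:
  c_4 = (0.692500 + 0.800000)/2 = 0.746250
  f(c_4) = f(0.746250) = 0.012010
  f(a) × f(c) < 0, new interval: [0.692500, 0.746250]
Iteration 5:
  c_5 = (0.692500 + 0.746250)/2 = 0.719375
  f(c_5) = f(0.719375) = -0.032843
  f(a) × f(c) ≥ 0, new interval: [0.719375, 0.746250]

After 5 iteration(s), the approximation is c_5 = 0.719375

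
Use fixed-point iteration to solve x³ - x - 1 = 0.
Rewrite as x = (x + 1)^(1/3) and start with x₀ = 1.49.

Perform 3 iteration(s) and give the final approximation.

Equation: x³ - x - 1 = 0
Fixed-point form: x = (x + 1)^(1/3)
x₀ = 1.49

x_1 = g(1.490000) = 1.355397
x_2 = g(1.355397) = 1.330520
x_3 = g(1.330520) = 1.325819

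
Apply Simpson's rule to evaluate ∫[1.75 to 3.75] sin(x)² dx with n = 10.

f(x) = sin(x)²
a = 1.75, b = 3.75, n = 10
h = (b - a)/n = 0.200000

Simpson's rule: (h/3)[f(x₀) + 4f(x₁) + 2f(x₂) + ... + f(xₙ)]

x_0 = 1.7500, f(x_0) = 0.968228, coefficient = 1
x_1 = 1.9500, f(x_1) = 0.862966, coefficient = 4
x_2 = 2.1500, f(x_2) = 0.700400, coefficient = 2
x_3 = 2.3500, f(x_3) = 0.506194, coefficient = 4
x_4 = 2.5500, f(x_4) = 0.311011, coefficient = 2
x_5 = 2.7500, f(x_5) = 0.145665, coefficient = 4
x_6 = 2.9500, f(x_6) = 0.036261, coefficient = 2
x_7 = 3.1500, f(x_7) = 0.000071, coefficient = 4
x_8 = 3.3500, f(x_8) = 0.042808, coefficient = 2
x_9 = 3.5500, f(x_9) = 0.157727, coefficient = 4
x_10 = 3.7500, f(x_10) = 0.326682, coefficient = 1

I ≈ (0.200000/3) × 10.166362 = 0.677757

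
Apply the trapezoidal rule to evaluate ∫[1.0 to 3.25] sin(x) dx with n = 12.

f(x) = sin(x)
a = 1.0, b = 3.25, n = 12
h = (b - a)/n = 0.187500

Trapezoidal rule: (h/2)[f(x₀) + 2f(x₁) + 2f(x₂) + ... + f(xₙ)]

x_0 = 1.0000, f(x_0) = 0.841471, coefficient = 1
x_1 = 1.1875, f(x_1) = 0.927437, coefficient = 2
x_2 = 1.3750, f(x_2) = 0.980893, coefficient = 2
x_3 = 1.5625, f(x_3) = 0.999966, coefficient = 2
x_4 = 1.7500, f(x_4) = 0.983986, coefficient = 2
x_5 = 1.9375, f(x_5) = 0.933514, coefficient = 2
x_6 = 2.1250, f(x_6) = 0.850320, coefficient = 2
x_7 = 2.3125, f(x_7) = 0.737319, coefficient = 2
x_8 = 2.5000, f(x_8) = 0.598472, coefficient = 2
x_9 = 2.6875, f(x_9) = 0.438647, coefficient = 2
x_10 = 2.8750, f(x_10) = 0.263446, coefficient = 2
x_11 = 3.0625, f(x_11) = 0.079010, coefficient = 2
x_12 = 3.2500, f(x_12) = -0.108195, coefficient = 1

I ≈ (0.187500/2) × 16.319295 = 1.529934
Exact value: 1.534432
Error: 0.004498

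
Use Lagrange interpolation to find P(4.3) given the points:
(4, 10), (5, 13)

Lagrange interpolation formula:
P(x) = Σ yᵢ × Lᵢ(x)
where Lᵢ(x) = Π_{j≠i} (x - xⱼ)/(xᵢ - xⱼ)

L_0(4.3) = (4.3 - 5)/(4 - 5) = 0.700000
L_1(4.3) = (4.3 - 4)/(5 - 4) = 0.300000

P(4.3) = 10×L_0(4.3) + 13×L_1(4.3)
P(4.3) = 10.900000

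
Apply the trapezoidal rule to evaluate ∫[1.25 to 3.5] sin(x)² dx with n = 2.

f(x) = sin(x)²
a = 1.25, b = 3.5, n = 2
h = (b - a)/n = 1.125000

Trapezoidal rule: (h/2)[f(x₀) + 2f(x₁) + 2f(x₂) + ... + f(xₙ)]

x_0 = 1.2500, f(x_0) = 0.900572, coefficient = 1
x_1 = 2.3750, f(x_1) = 0.481199, coefficient = 2
x_2 = 3.5000, f(x_2) = 0.123049, coefficient = 1

I ≈ (1.125000/2) × 1.986019 = 1.117135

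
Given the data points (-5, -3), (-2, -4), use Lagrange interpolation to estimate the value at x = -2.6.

Lagrange interpolation formula:
P(x) = Σ yᵢ × Lᵢ(x)
where Lᵢ(x) = Π_{j≠i} (x - xⱼ)/(xᵢ - xⱼ)

L_0(-2.6) = (-2.6 - (-2))/(-5 - (-2)) = 0.200000
L_1(-2.6) = (-2.6 - (-5))/(-2 - (-5)) = 0.800000

P(-2.6) = (-3)×L_0(-2.6) + (-4)×L_1(-2.6)
P(-2.6) = -3.800000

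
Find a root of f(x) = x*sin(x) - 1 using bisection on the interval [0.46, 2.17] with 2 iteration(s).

f(x) = x*sin(x) - 1
Initial interval: [0.46, 2.17]

Iteration 1:
  c_1 = (0.460000 + 2.170000)/2 = 1.315000
  f(c_1) = f(1.315000) = 0.272213
  f(a) × f(c) < 0, new interval: [0.460000, 1.315000]
Iteration 2:
  c_2 = (0.460000 + 1.315000)/2 = 0.887500
  f(c_2) = f(0.887500) = -0.311747
  f(a) × f(c) ≥ 0, new interval: [0.887500, 1.315000]

After 2 iteration(s), the approximation is c_2 = 0.887500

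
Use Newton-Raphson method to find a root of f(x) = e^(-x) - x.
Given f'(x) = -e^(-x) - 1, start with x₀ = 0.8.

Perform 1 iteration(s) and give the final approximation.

f(x) = e^(-x) - x
f'(x) = -e^(-x) - 1
x₀ = 0.8

Newton-Raphson formula: x_{n+1} = x_n - f(x_n)/f'(x_n)

Iteration 1:
  f(0.800000) = -0.350671
  f'(0.800000) = -1.449329
  x_1 = 0.800000 - (-0.350671)/(-1.449329) = 0.558046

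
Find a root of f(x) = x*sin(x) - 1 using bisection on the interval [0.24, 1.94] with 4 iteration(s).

f(x) = x*sin(x) - 1
Initial interval: [0.24, 1.94]

Iteration 1:
  c_1 = (0.240000 + 1.940000)/2 = 1.090000
  f(c_1) = f(1.090000) = -0.033577
  f(a) × f(c) ≥ 0, new interval: [1.090000, 1.940000]
Iteration 2:
  c_2 = (1.090000 + 1.940000)/2 = 1.515000
  f(c_2) = f(1.515000) = 0.512642
  f(a) × f(c) < 0, new interval: [1.090000, 1.515000]
Iteration 3:
  c_3 = (1.090000 + 1.515000)/2 = 1.302500
  f(c_3) = f(1.302500) = 0.255902
  f(a) × f(c) < 0, new interval: [1.090000, 1.302500]
Iteration 4:
  c_4 = (1.090000 + 1.302500)/2 = 1.196250
  f(c_4) = f(1.196250) = 0.113318
  f(a) × f(c) < 0, new interval: [1.090000, 1.196250]

After 4 iteration(s), the approximation is c_4 = 1.196250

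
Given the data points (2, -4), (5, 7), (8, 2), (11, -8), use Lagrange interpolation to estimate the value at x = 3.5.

Lagrange interpolation formula:
P(x) = Σ yᵢ × Lᵢ(x)
where Lᵢ(x) = Π_{j≠i} (x - xⱼ)/(xᵢ - xⱼ)

L_0(3.5) = (3.5 - 5)/(2 - 5) × (3.5 - 8)/(2 - 8) × (3.5 - 11)/(2 - 11) = 0.312500
L_1(3.5) = (3.5 - 2)/(5 - 2) × (3.5 - 8)/(5 - 8) × (3.5 - 11)/(5 - 11) = 0.937500
L_2(3.5) = (3.5 - 2)/(8 - 2) × (3.5 - 5)/(8 - 5) × (3.5 - 11)/(8 - 11) = -0.312500
L_3(3.5) = (3.5 - 2)/(11 - 2) × (3.5 - 5)/(11 - 5) × (3.5 - 8)/(11 - 8) = 0.062500

P(3.5) = (-4)×L_0(3.5) + 7×L_1(3.5) + 2×L_2(3.5) + (-8)×L_3(3.5)
P(3.5) = 4.187500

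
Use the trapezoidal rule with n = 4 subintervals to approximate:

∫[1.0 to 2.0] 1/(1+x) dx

f(x) = 1/(1+x)
a = 1.0, b = 2.0, n = 4
h = (b - a)/n = 0.250000

Trapezoidal rule: (h/2)[f(x₀) + 2f(x₁) + 2f(x₂) + ... + f(xₙ)]

x_0 = 1.0000, f(x_0) = 0.500000, coefficient = 1
x_1 = 1.2500, f(x_1) = 0.444444, coefficient = 2
x_2 = 1.5000, f(x_2) = 0.400000, coefficient = 2
x_3 = 1.7500, f(x_3) = 0.363636, coefficient = 2
x_4 = 2.0000, f(x_4) = 0.333333, coefficient = 1

I ≈ (0.250000/2) × 3.249495 = 0.406187
Exact value: 0.405465
Error: 0.000722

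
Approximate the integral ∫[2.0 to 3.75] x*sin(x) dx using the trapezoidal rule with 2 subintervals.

f(x) = x*sin(x)
a = 2.0, b = 3.75, n = 2
h = (b - a)/n = 0.875000

Trapezoidal rule: (h/2)[f(x₀) + 2f(x₁) + 2f(x₂) + ... + f(xₙ)]

x_0 = 2.0000, f(x_0) = 1.818595, coefficient = 1
x_1 = 2.8750, f(x_1) = 0.757407, coefficient = 2
x_2 = 3.7500, f(x_2) = -2.143355, coefficient = 1

I ≈ (0.875000/2) × 1.190054 = 0.520649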